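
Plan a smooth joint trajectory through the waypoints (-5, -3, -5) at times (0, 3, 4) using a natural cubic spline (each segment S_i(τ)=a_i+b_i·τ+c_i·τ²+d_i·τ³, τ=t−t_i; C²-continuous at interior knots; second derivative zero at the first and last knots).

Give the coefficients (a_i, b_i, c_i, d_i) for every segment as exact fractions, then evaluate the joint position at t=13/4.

Δ: Δ0=2/3, Δ1=-2
row 1: diag=8, rhs=-16; c'=1/8, d'=-2
back: M1=-2
M: M0=0, M1=-2, M2=0
seg 0: a=-5, c=M0/2=0, d=(M1−M0)/(6·3)=-1/9, b=Δ0−h0·(2M0+M1)/6=5/3
seg 1: a=-3, c=M1/2=-1, d=(M2−M1)/(6·1)=1/3, b=Δ1−h1·(2M1+M2)/6=-4/3
t_q=13/4 → seg 1, τ=1/4; S=-3+-4/3·τ+-1·τ²+1/3·τ³=-217/64

  seg 0: a=-5 b=5/3 c=0 d=-1/9
  seg 1: a=-3 b=-4/3 c=-1 d=1/3
S(13/4) = -217/64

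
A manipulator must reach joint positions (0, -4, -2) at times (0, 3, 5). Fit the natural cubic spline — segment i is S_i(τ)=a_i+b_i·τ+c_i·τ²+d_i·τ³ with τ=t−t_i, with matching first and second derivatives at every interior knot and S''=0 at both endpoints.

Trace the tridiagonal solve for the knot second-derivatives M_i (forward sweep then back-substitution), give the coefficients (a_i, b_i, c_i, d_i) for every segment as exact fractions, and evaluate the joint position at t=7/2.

Δ: Δ0=-4/3, Δ1=1
row 1: diag=10, rhs=14; c'=1/5, d'=7/5
back: M1=7/5
M: M0=0, M1=7/5, M2=0
seg 0: a=0, c=M0/2=0, d=(M1−M0)/(6·3)=7/90, b=Δ0−h0·(2M0+M1)/6=-61/30
seg 1: a=-4, c=M1/2=7/10, d=(M2−M1)/(6·2)=-7/60, b=Δ1−h1·(2M1+M2)/6=1/15
t_q=7/2 → seg 1, τ=1/2; S=-4+1/15·τ+7/10·τ²+-7/60·τ³=-609/160

  seg 0: a=0 b=-61/30 c=0 d=7/90
  seg 1: a=-4 b=1/15 c=7/10 d=-7/60
S(7/2) = -609/160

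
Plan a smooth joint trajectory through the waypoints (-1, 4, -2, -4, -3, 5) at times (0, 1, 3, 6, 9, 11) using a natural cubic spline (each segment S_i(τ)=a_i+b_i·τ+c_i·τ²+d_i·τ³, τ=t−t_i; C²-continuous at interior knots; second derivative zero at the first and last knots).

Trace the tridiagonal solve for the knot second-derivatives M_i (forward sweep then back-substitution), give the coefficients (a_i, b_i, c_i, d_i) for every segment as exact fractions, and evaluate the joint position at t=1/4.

  seg 0: a=-1 b=9266/1419 c=0 d=-2171/1419
  seg 1: a=4 b=2753/1419 c=-2171/473 d=1504/1419
  seg 2: a=-2 b=-5251/1419 c=837/473 d=-1076/4257
  seg 3: a=-4 b=131/1419 c=-239/473 d=277/1419
  seg 4: a=-3 b=3308/1419 c=592/473 d=-296/1419
S(1/4) = 18423/30272

Δ: Δ0=5, Δ1=-3, Δ2=-2/3, Δ3=1/3, Δ4=4
row 1: diag=6, rhs=-48; c'=1/3, d'=-8
row 2: denom=10−2·1/3=28/3; d'=(14−2·-8)/(28/3)=45/14
row 3: denom=12−3·9/28=309/28; d'=(6−3·45/14)/(309/28)=-34/103
row 4: denom=10−3·28/103=946/103; d'=(22−3·-34/103)/(946/103)=1184/473
back: M4=1184/473
back: M3=-34/103−28/103·1184/473=-478/473
back: M2=45/14−9/28·-478/473=1674/473
back: M1=-8−1/3·1674/473=-4342/473
M: M0=0, M1=-4342/473, M2=1674/473, M3=-478/473, M4=1184/473, M5=0
seg 0: a=-1, c=M0/2=0, d=(M1−M0)/(6·1)=-2171/1419, b=Δ0−h0·(2M0+M1)/6=9266/1419
seg 1: a=4, c=M1/2=-2171/473, d=(M2−M1)/(6·2)=1504/1419, b=Δ1−h1·(2M1+M2)/6=2753/1419
seg 2: a=-2, c=M2/2=837/473, d=(M3−M2)/(6·3)=-1076/4257, b=Δ2−h2·(2M2+M3)/6=-5251/1419
seg 3: a=-4, c=M3/2=-239/473, d=(M4−M3)/(6·3)=277/1419, b=Δ3−h3·(2M3+M4)/6=131/1419
seg 4: a=-3, c=M4/2=592/473, d=(M5−M4)/(6·2)=-296/1419, b=Δ4−h4·(2M4+M5)/6=3308/1419
t_q=1/4 → seg 0, τ=1/4; S=-1+9266/1419·τ+0·τ²+-2171/1419·τ³=18423/30272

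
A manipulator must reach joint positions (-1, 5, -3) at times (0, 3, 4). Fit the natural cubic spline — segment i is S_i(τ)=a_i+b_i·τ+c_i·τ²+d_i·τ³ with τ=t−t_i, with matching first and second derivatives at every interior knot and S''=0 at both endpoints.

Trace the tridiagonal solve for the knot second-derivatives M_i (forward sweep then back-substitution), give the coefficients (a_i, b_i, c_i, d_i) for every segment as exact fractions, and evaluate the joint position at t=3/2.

  seg 0: a=-1 b=23/4 c=0 d=-5/12
  seg 1: a=5 b=-11/2 c=-15/4 d=5/4
S(3/2) = 199/32

Δ: Δ0=2, Δ1=-8
row 1: diag=8, rhs=-60; c'=1/8, d'=-15/2
back: M1=-15/2
M: M0=0, M1=-15/2, M2=0
seg 0: a=-1, c=M0/2=0, d=(M1−M0)/(6·3)=-5/12, b=Δ0−h0·(2M0+M1)/6=23/4
seg 1: a=5, c=M1/2=-15/4, d=(M2−M1)/(6·1)=5/4, b=Δ1−h1·(2M1+M2)/6=-11/2
t_q=3/2 → seg 0, τ=3/2; S=-1+23/4·τ+0·τ²+-5/12·τ³=199/32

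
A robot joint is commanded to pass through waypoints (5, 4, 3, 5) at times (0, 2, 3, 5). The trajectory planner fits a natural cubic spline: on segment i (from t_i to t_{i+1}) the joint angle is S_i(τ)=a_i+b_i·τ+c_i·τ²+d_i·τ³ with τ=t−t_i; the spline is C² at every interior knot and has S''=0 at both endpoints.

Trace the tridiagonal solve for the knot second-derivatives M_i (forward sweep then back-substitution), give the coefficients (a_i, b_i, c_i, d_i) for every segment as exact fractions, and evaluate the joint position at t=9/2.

  seg 0: a=5 b=-3/14 c=0 d=-1/14
  seg 1: a=4 b=-15/14 c=-3/7 d=1/2
  seg 2: a=3 b=-3/7 c=15/14 d=-5/28
S(9/2) = 933/224

Δ: Δ0=-1/2, Δ1=-1, Δ2=1
row 1: diag=6, rhs=-3; c'=1/6, d'=-1/2
row 2: denom=6−1·1/6=35/6; d'=(12−1·-1/2)/(35/6)=15/7
back: M2=15/7
back: M1=-1/2−1/6·15/7=-6/7
M: M0=0, M1=-6/7, M2=15/7, M3=0
seg 0: a=5, c=M0/2=0, d=(M1−M0)/(6·2)=-1/14, b=Δ0−h0·(2M0+M1)/6=-3/14
seg 1: a=4, c=M1/2=-3/7, d=(M2−M1)/(6·1)=1/2, b=Δ1−h1·(2M1+M2)/6=-15/14
seg 2: a=3, c=M2/2=15/14, d=(M3−M2)/(6·2)=-5/28, b=Δ2−h2·(2M2+M3)/6=-3/7
t_q=9/2 → seg 2, τ=3/2; S=3+-3/7·τ+15/14·τ²+-5/28·τ³=933/224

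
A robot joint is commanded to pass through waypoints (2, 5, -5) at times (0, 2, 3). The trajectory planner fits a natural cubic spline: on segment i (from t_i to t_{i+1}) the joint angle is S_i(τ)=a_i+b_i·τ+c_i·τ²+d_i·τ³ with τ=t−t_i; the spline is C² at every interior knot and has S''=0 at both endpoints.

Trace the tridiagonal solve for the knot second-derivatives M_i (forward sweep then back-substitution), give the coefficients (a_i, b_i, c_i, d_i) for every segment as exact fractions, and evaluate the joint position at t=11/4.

Δ: Δ0=3/2, Δ1=-10
row 1: diag=6, rhs=-69; c'=1/6, d'=-23/2
back: M1=-23/2
M: M0=0, M1=-23/2, M2=0
seg 0: a=2, c=M0/2=0, d=(M1−M0)/(6·2)=-23/24, b=Δ0−h0·(2M0+M1)/6=16/3
seg 1: a=5, c=M1/2=-23/4, d=(M2−M1)/(6·1)=23/12, b=Δ1−h1·(2M1+M2)/6=-37/6
t_q=11/4 → seg 1, τ=3/4; S=5+-37/6·τ+-23/4·τ²+23/12·τ³=-525/256

  seg 0: a=2 b=16/3 c=0 d=-23/24
  seg 1: a=5 b=-37/6 c=-23/4 d=23/12
S(11/4) = -525/256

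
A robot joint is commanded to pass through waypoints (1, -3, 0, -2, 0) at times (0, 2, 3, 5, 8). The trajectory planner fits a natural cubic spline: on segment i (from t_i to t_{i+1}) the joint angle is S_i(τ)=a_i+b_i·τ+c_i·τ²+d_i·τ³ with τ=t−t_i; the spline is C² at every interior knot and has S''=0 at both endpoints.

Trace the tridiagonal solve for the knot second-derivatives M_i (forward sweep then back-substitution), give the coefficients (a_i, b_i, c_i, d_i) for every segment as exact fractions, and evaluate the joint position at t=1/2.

  seg 0: a=1 b=-1948/489 c=0 d=485/978
  seg 1: a=-3 b=962/489 c=485/163 d=-950/489
  seg 2: a=0 b=1022/489 c=-465/163 d=1279/1956
  seg 3: a=-2 b=-721/489 c=349/326 d=-349/2934
S(1/2) = -2425/2608

Δ: Δ0=-2, Δ1=3, Δ2=-1, Δ3=2/3
row 1: diag=6, rhs=30; c'=1/6, d'=5
row 2: denom=6−1·1/6=35/6; d'=(-24−1·5)/(35/6)=-174/35
row 3: denom=10−2·12/35=326/35; d'=(10−2·-174/35)/(326/35)=349/163
back: M3=349/163
back: M2=-174/35−12/35·349/163=-930/163
back: M1=5−1/6·-930/163=970/163
M: M0=0, M1=970/163, M2=-930/163, M3=349/163, M4=0
seg 0: a=1, c=M0/2=0, d=(M1−M0)/(6·2)=485/978, b=Δ0−h0·(2M0+M1)/6=-1948/489
seg 1: a=-3, c=M1/2=485/163, d=(M2−M1)/(6·1)=-950/489, b=Δ1−h1·(2M1+M2)/6=962/489
seg 2: a=0, c=M2/2=-465/163, d=(M3−M2)/(6·2)=1279/1956, b=Δ2−h2·(2M2+M3)/6=1022/489
seg 3: a=-2, c=M3/2=349/326, d=(M4−M3)/(6·3)=-349/2934, b=Δ3−h3·(2M3+M4)/6=-721/489
t_q=1/2 → seg 0, τ=1/2; S=1+-1948/489·τ+0·τ²+485/978·τ³=-2425/2608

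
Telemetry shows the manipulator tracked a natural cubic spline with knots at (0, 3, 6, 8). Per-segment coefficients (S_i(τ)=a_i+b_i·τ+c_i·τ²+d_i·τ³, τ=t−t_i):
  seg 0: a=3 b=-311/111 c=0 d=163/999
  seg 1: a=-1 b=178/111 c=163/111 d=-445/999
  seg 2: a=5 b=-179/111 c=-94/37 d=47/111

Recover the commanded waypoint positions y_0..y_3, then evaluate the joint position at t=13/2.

y_0=3 y_1=-1 y_2=5 y_3=-5
S(13/2) = 1069/296

y_0 = S_0(0) = a_0 = 3
y_1 = S_1(0) = a_1 = -1
y_2 = S_2(0) = a_2 = 5
y_3 = S_2(2) = -5
t_q=13/2 is in segment 2 (τ=1/2); S_2(τ)=1069/296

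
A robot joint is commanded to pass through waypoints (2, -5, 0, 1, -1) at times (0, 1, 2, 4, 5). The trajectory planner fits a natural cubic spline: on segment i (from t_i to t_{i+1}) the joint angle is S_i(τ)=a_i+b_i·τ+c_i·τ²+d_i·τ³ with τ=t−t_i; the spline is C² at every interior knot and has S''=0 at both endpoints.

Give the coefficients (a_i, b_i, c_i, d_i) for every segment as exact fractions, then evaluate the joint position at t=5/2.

  seg 0: a=2 b=-630/61 c=0 d=203/61
  seg 1: a=-5 b=-21/61 c=609/61 d=-283/61
  seg 2: a=0 b=348/61 c=-240/61 d=325/488
  seg 3: a=1 b=-249/122 c=15/244 d=-5/244
S(5/2) = 7621/3904

Δ: Δ0=-7, Δ1=5, Δ2=1/2, Δ3=-2
row 1: diag=4, rhs=72; c'=1/4, d'=18
row 2: denom=6−1·1/4=23/4; d'=(-27−1·18)/(23/4)=-180/23
row 3: denom=6−2·8/23=122/23; d'=(-15−2·-180/23)/(122/23)=15/122
back: M3=15/122
back: M2=-180/23−8/23·15/122=-480/61
back: M1=18−1/4·-480/61=1218/61
M: M0=0, M1=1218/61, M2=-480/61, M3=15/122, M4=0
seg 0: a=2, c=M0/2=0, d=(M1−M0)/(6·1)=203/61, b=Δ0−h0·(2M0+M1)/6=-630/61
seg 1: a=-5, c=M1/2=609/61, d=(M2−M1)/(6·1)=-283/61, b=Δ1−h1·(2M1+M2)/6=-21/61
seg 2: a=0, c=M2/2=-240/61, d=(M3−M2)/(6·2)=325/488, b=Δ2−h2·(2M2+M3)/6=348/61
seg 3: a=1, c=M3/2=15/244, d=(M4−M3)/(6·1)=-5/244, b=Δ3−h3·(2M3+M4)/6=-249/122
t_q=5/2 → seg 2, τ=1/2; S=0+348/61·τ+-240/61·τ²+325/488·τ³=7621/3904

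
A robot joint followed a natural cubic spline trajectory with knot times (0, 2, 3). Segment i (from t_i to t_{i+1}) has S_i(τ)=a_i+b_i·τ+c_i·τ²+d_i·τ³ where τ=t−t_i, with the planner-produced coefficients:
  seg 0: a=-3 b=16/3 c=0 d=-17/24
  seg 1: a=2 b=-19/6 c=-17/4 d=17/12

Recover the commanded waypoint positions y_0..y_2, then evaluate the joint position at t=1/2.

y_0=-3 y_1=2 y_2=-4
S(1/2) = -27/64

y_0 = S_0(0) = a_0 = -3
y_1 = S_1(0) = a_1 = 2
y_2 = S_1(1) = -4
t_q=1/2 is in segment 0 (τ=1/2); S_0(τ)=-27/64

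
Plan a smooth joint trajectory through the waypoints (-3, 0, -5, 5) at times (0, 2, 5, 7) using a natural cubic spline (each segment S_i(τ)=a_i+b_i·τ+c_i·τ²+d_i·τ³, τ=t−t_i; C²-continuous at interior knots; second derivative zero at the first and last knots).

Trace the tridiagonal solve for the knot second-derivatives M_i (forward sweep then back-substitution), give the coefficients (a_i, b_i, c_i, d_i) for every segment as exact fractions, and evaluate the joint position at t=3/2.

Δ: Δ0=3/2, Δ1=-5/3, Δ2=5
row 1: diag=10, rhs=-19; c'=3/10, d'=-19/10
row 2: denom=10−3·3/10=91/10; d'=(40−3·-19/10)/(91/10)=457/91
back: M2=457/91
back: M1=-19/10−3/10·457/91=-310/91
M: M0=0, M1=-310/91, M2=457/91, M3=0
seg 0: a=-3, c=M0/2=0, d=(M1−M0)/(6·2)=-155/546, b=Δ0−h0·(2M0+M1)/6=1439/546
seg 1: a=0, c=M1/2=-155/91, d=(M2−M1)/(6·3)=59/126, b=Δ1−h1·(2M1+M2)/6=-421/546
seg 2: a=-5, c=M2/2=457/182, d=(M3−M2)/(6·2)=-457/1092, b=Δ2−h2·(2M2+M3)/6=451/273
t_q=3/2 → seg 0, τ=3/2; S=-3+1439/546·τ+0·τ²+-155/546·τ³=-1/208

  seg 0: a=-3 b=1439/546 c=0 d=-155/546
  seg 1: a=0 b=-421/546 c=-155/91 d=59/126
  seg 2: a=-5 b=451/273 c=457/182 d=-457/1092
S(3/2) = -1/208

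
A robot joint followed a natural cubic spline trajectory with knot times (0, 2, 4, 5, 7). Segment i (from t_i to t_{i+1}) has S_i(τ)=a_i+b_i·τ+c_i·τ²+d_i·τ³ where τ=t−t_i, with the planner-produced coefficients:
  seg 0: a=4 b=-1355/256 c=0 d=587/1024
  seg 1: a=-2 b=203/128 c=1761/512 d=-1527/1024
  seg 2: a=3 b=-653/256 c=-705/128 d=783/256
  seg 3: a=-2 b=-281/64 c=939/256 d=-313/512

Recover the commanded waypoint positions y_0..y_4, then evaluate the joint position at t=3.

y_0 = S_0(0) = a_0 = 4
y_1 = S_1(0) = a_1 = -2
y_2 = S_2(0) = a_2 = 3
y_3 = S_3(0) = a_3 = -2
y_4 = S_3(2) = -1
t_q=3 is in segment 1 (τ=1); S_1(τ)=1571/1024

y_0=4 y_1=-2 y_2=3 y_3=-2 y_4=-1
S(3) = 1571/1024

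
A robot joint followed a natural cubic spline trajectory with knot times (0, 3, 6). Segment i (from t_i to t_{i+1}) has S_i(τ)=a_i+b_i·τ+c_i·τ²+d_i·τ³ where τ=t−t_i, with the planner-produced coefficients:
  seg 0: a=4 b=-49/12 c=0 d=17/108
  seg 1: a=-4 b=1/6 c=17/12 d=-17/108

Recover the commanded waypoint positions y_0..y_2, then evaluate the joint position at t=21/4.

y_0 = S_0(0) = a_0 = 4
y_1 = S_1(0) = a_1 = -4
y_2 = S_1(3) = 5
t_q=21/4 is in segment 1 (τ=9/4); S_1(τ)=449/256

y_0=4 y_1=-4 y_2=5
S(21/4) = 449/256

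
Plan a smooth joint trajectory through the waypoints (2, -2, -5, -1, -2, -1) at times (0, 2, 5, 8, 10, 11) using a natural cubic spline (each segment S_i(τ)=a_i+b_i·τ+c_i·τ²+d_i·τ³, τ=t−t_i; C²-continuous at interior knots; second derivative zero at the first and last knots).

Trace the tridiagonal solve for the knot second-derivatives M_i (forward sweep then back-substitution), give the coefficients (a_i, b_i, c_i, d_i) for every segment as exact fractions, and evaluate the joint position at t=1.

  seg 0: a=2 b=-2888/1419 c=0 d=25/2838
  seg 1: a=-2 b=-2738/1419 c=25/473 d=1094/12771
  seg 2: a=-5 b=994/1419 c=1169/1419 d=-2609/12771
  seg 3: a=-1 b=181/1419 c=-480/473 d=3979/11352
  seg 4: a=-2 b=779/2838 c=2059/1892 d=-2059/5676
S(1) = -25/946

Δ: Δ0=-2, Δ1=-1, Δ2=4/3, Δ3=-1/2, Δ4=1
row 1: diag=10, rhs=6; c'=3/10, d'=3/5
row 2: denom=12−3·3/10=111/10; d'=(14−3·3/5)/(111/10)=122/111
row 3: denom=10−3·10/37=340/37; d'=(-11−3·122/111)/(340/37)=-529/340
row 4: denom=6−2·37/170=473/85; d'=(9−2·-529/340)/(473/85)=2059/946
back: M4=2059/946
back: M3=-529/340−37/170·2059/946=-960/473
back: M2=122/111−10/37·-960/473=2338/1419
back: M1=3/5−3/10·2338/1419=50/473
M: M0=0, M1=50/473, M2=2338/1419, M3=-960/473, M4=2059/946, M5=0
seg 0: a=2, c=M0/2=0, d=(M1−M0)/(6·2)=25/2838, b=Δ0−h0·(2M0+M1)/6=-2888/1419
seg 1: a=-2, c=M1/2=25/473, d=(M2−M1)/(6·3)=1094/12771, b=Δ1−h1·(2M1+M2)/6=-2738/1419
seg 2: a=-5, c=M2/2=1169/1419, d=(M3−M2)/(6·3)=-2609/12771, b=Δ2−h2·(2M2+M3)/6=994/1419
seg 3: a=-1, c=M3/2=-480/473, d=(M4−M3)/(6·2)=3979/11352, b=Δ3−h3·(2M3+M4)/6=181/1419
seg 4: a=-2, c=M4/2=2059/1892, d=(M5−M4)/(6·1)=-2059/5676, b=Δ4−h4·(2M4+M5)/6=779/2838
t_q=1 → seg 0, τ=1; S=2+-2888/1419·τ+0·τ²+25/2838·τ³=-25/946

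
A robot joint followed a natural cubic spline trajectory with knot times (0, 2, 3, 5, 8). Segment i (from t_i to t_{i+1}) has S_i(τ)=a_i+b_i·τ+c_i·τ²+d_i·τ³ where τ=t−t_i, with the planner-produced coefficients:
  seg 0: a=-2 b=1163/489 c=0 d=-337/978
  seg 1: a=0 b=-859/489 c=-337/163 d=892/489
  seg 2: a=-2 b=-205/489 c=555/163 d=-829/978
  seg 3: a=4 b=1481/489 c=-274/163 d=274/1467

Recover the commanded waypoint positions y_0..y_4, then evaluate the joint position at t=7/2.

y_0 = S_0(0) = a_0 = -2
y_1 = S_1(0) = a_1 = 0
y_2 = S_2(0) = a_2 = -2
y_3 = S_3(0) = a_3 = 4
y_4 = S_3(3) = 3
t_q=7/2 is in segment 2 (τ=1/2); S_2(τ)=-3819/2608

y_0=-2 y_1=0 y_2=-2 y_3=4 y_4=3
S(7/2) = -3819/2608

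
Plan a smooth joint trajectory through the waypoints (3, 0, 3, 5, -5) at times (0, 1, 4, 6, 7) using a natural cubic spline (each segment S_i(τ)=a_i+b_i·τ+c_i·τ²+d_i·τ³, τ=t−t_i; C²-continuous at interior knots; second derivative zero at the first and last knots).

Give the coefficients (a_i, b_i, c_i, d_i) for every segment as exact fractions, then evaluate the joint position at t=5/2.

Δ: Δ0=-3, Δ1=1, Δ2=1, Δ3=-10
row 1: diag=8, rhs=24; c'=3/8, d'=3
row 2: denom=10−3·3/8=71/8; d'=(0−3·3)/(71/8)=-72/71
row 3: denom=6−2·16/71=394/71; d'=(-66−2·-72/71)/(394/71)=-2271/197
back: M3=-2271/197
back: M2=-72/71−16/71·-2271/197=312/197
back: M1=3−3/8·312/197=474/197
M: M0=0, M1=474/197, M2=312/197, M3=-2271/197, M4=0
seg 0: a=3, c=M0/2=0, d=(M1−M0)/(6·1)=79/197, b=Δ0−h0·(2M0+M1)/6=-670/197
seg 1: a=0, c=M1/2=237/197, d=(M2−M1)/(6·3)=-9/197, b=Δ1−h1·(2M1+M2)/6=-433/197
seg 2: a=3, c=M2/2=156/197, d=(M3−M2)/(6·2)=-861/788, b=Δ2−h2·(2M2+M3)/6=746/197
seg 3: a=5, c=M3/2=-2271/394, d=(M4−M3)/(6·1)=757/394, b=Δ3−h3·(2M3+M4)/6=-1213/197
t_q=5/2 → seg 1, τ=3/2; S=0+-433/197·τ+237/197·τ²+-9/197·τ³=-1173/1576

  seg 0: a=3 b=-670/197 c=0 d=79/197
  seg 1: a=0 b=-433/197 c=237/197 d=-9/197
  seg 2: a=3 b=746/197 c=156/197 d=-861/788
  seg 3: a=5 b=-1213/197 c=-2271/394 d=757/394
S(5/2) = -1173/1576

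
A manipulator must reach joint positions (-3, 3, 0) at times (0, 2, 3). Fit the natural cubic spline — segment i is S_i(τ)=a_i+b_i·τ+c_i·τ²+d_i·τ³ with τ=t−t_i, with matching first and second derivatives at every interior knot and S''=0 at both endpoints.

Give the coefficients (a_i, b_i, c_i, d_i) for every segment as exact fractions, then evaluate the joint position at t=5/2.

  seg 0: a=-3 b=5 c=0 d=-1/2
  seg 1: a=3 b=-1 c=-3 d=1
S(5/2) = 15/8

Δ: Δ0=3, Δ1=-3
row 1: diag=6, rhs=-36; c'=1/6, d'=-6
back: M1=-6
M: M0=0, M1=-6, M2=0
seg 0: a=-3, c=M0/2=0, d=(M1−M0)/(6·2)=-1/2, b=Δ0−h0·(2M0+M1)/6=5
seg 1: a=3, c=M1/2=-3, d=(M2−M1)/(6·1)=1, b=Δ1−h1·(2M1+M2)/6=-1
t_q=5/2 → seg 1, τ=1/2; S=3+-1·τ+-3·τ²+1·τ³=15/8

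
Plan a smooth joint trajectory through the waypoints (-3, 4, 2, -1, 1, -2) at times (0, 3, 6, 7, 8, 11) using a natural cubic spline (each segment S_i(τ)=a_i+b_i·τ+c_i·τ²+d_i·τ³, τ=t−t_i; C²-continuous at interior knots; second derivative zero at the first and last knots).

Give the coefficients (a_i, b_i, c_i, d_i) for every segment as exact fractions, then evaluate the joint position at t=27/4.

  seg 0: a=-3 b=47/17 c=0 d=-22/459
  seg 1: a=4 b=25/17 c=-22/51 d=-43/459
  seg 2: a=2 b=-62/17 c=-65/51 d=98/51
  seg 3: a=-1 b=-22/51 c=229/51 d=-35/17
  seg 4: a=1 b=121/51 c=-86/51 d=86/459
S(27/4) = -349/544

Δ: Δ0=7/3, Δ1=-2/3, Δ2=-3, Δ3=2, Δ4=-1
row 1: diag=12, rhs=-18; c'=1/4, d'=-3/2
row 2: denom=8−3·1/4=29/4; d'=(-14−3·-3/2)/(29/4)=-38/29
row 3: denom=4−1·4/29=112/29; d'=(30−1·-38/29)/(112/29)=227/28
row 4: denom=8−1·29/112=867/112; d'=(-18−1·227/28)/(867/112)=-172/51
back: M4=-172/51
back: M3=227/28−29/112·-172/51=458/51
back: M2=-38/29−4/29·458/51=-130/51
back: M1=-3/2−1/4·-130/51=-44/51
M: M0=0, M1=-44/51, M2=-130/51, M3=458/51, M4=-172/51, M5=0
seg 0: a=-3, c=M0/2=0, d=(M1−M0)/(6·3)=-22/459, b=Δ0−h0·(2M0+M1)/6=47/17
seg 1: a=4, c=M1/2=-22/51, d=(M2−M1)/(6·3)=-43/459, b=Δ1−h1·(2M1+M2)/6=25/17
seg 2: a=2, c=M2/2=-65/51, d=(M3−M2)/(6·1)=98/51, b=Δ2−h2·(2M2+M3)/6=-62/17
seg 3: a=-1, c=M3/2=229/51, d=(M4−M3)/(6·1)=-35/17, b=Δ3−h3·(2M3+M4)/6=-22/51
seg 4: a=1, c=M4/2=-86/51, d=(M5−M4)/(6·3)=86/459, b=Δ4−h4·(2M4+M5)/6=121/51
t_q=27/4 → seg 2, τ=3/4; S=2+-62/17·τ+-65/51·τ²+98/51·τ³=-349/544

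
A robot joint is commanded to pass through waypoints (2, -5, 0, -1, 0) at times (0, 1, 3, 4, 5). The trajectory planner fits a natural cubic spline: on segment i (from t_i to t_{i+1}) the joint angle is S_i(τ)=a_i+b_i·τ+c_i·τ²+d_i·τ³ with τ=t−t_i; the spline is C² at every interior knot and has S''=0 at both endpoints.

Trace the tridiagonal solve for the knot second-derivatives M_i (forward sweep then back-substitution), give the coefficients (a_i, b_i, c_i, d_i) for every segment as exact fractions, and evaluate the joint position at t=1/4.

Δ: Δ0=-7, Δ1=5/2, Δ2=-1, Δ3=1
row 1: diag=6, rhs=57; c'=1/3, d'=19/2
row 2: denom=6−2·1/3=16/3; d'=(-21−2·19/2)/(16/3)=-15/2
row 3: denom=4−1·3/16=61/16; d'=(12−1·-15/2)/(61/16)=312/61
back: M3=312/61
back: M2=-15/2−3/16·312/61=-516/61
back: M1=19/2−1/3·-516/61=1503/122
M: M0=0, M1=1503/122, M2=-516/61, M3=312/61, M4=0
seg 0: a=2, c=M0/2=0, d=(M1−M0)/(6·1)=501/244, b=Δ0−h0·(2M0+M1)/6=-2209/244
seg 1: a=-5, c=M1/2=1503/244, d=(M2−M1)/(6·2)=-845/488, b=Δ1−h1·(2M1+M2)/6=-353/122
seg 2: a=0, c=M2/2=-258/61, d=(M3−M2)/(6·1)=138/61, b=Δ2−h2·(2M2+M3)/6=59/61
seg 3: a=-1, c=M3/2=156/61, d=(M4−M3)/(6·1)=-52/61, b=Δ3−h3·(2M3+M4)/6=-43/61
t_q=1/4 → seg 0, τ=1/4; S=2+-2209/244·τ+0·τ²+501/244·τ³=-3611/15616

  seg 0: a=2 b=-2209/244 c=0 d=501/244
  seg 1: a=-5 b=-353/122 c=1503/244 d=-845/488
  seg 2: a=0 b=59/61 c=-258/61 d=138/61
  seg 3: a=-1 b=-43/61 c=156/61 d=-52/61
S(1/4) = -3611/15616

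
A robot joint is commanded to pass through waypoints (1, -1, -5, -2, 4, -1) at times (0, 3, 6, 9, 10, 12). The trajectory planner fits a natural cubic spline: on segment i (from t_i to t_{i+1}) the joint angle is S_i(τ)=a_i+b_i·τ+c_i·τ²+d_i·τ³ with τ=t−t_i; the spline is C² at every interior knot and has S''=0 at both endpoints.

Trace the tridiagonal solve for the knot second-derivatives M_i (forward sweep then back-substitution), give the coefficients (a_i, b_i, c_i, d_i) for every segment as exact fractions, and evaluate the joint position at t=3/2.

  seg 0: a=1 b=-629/1266 c=0 d=-215/11394
  seg 1: a=-1 b=-637/633 c=-215/1266 d=77/3798
  seg 2: a=-5 b=-1871/1266 c=8/633 d=3089/11394
  seg 3: a=-2 b=3746/633 c=1035/422 d=-3001/1266
  seg 4: a=4 b=4699/1266 c=-983/211 d=983/1266
S(3/2) = 645/3376

Δ: Δ0=-2/3, Δ1=-4/3, Δ2=1, Δ3=6, Δ4=-5/2
row 1: diag=12, rhs=-4; c'=1/4, d'=-1/3
row 2: denom=12−3·1/4=45/4; d'=(14−3·-1/3)/(45/4)=4/3
row 3: denom=8−3·4/15=36/5; d'=(30−3·4/3)/(36/5)=65/18
row 4: denom=6−1·5/36=211/36; d'=(-51−1·65/18)/(211/36)=-1966/211
back: M4=-1966/211
back: M3=65/18−5/36·-1966/211=1035/211
back: M2=4/3−4/15·1035/211=16/633
back: M1=-1/3−1/4·16/633=-215/633
M: M0=0, M1=-215/633, M2=16/633, M3=1035/211, M4=-1966/211, M5=0
seg 0: a=1, c=M0/2=0, d=(M1−M0)/(6·3)=-215/11394, b=Δ0−h0·(2M0+M1)/6=-629/1266
seg 1: a=-1, c=M1/2=-215/1266, d=(M2−M1)/(6·3)=77/3798, b=Δ1−h1·(2M1+M2)/6=-637/633
seg 2: a=-5, c=M2/2=8/633, d=(M3−M2)/(6·3)=3089/11394, b=Δ2−h2·(2M2+M3)/6=-1871/1266
seg 3: a=-2, c=M3/2=1035/422, d=(M4−M3)/(6·1)=-3001/1266, b=Δ3−h3·(2M3+M4)/6=3746/633
seg 4: a=4, c=M4/2=-983/211, d=(M5−M4)/(6·2)=983/1266, b=Δ4−h4·(2M4+M5)/6=4699/1266
t_q=3/2 → seg 0, τ=3/2; S=1+-629/1266·τ+0·τ²+-215/11394·τ³=645/3376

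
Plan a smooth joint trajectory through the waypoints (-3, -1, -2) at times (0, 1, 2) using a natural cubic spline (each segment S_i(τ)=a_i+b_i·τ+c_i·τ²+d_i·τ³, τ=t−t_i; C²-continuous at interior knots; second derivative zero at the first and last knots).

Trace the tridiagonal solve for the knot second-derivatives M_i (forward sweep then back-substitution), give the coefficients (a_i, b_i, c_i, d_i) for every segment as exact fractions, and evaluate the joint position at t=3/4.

  seg 0: a=-3 b=11/4 c=0 d=-3/4
  seg 1: a=-1 b=1/2 c=-9/4 d=3/4
S(3/4) = -321/256

Δ: Δ0=2, Δ1=-1
row 1: diag=4, rhs=-18; c'=1/4, d'=-9/2
back: M1=-9/2
M: M0=0, M1=-9/2, M2=0
seg 0: a=-3, c=M0/2=0, d=(M1−M0)/(6·1)=-3/4, b=Δ0−h0·(2M0+M1)/6=11/4
seg 1: a=-1, c=M1/2=-9/4, d=(M2−M1)/(6·1)=3/4, b=Δ1−h1·(2M1+M2)/6=1/2
t_q=3/4 → seg 0, τ=3/4; S=-3+11/4·τ+0·τ²+-3/4·τ³=-321/256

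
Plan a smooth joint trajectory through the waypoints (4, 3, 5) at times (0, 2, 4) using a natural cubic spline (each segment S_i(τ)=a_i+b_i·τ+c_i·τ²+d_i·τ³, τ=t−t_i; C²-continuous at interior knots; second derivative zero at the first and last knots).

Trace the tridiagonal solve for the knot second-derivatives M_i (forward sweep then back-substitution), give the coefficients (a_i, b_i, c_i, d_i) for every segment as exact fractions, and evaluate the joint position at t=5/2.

  seg 0: a=4 b=-7/8 c=0 d=3/32
  seg 1: a=3 b=1/4 c=9/16 d=-3/32
S(5/2) = 833/256

Δ: Δ0=-1/2, Δ1=1
row 1: diag=8, rhs=9; c'=1/4, d'=9/8
back: M1=9/8
M: M0=0, M1=9/8, M2=0
seg 0: a=4, c=M0/2=0, d=(M1−M0)/(6·2)=3/32, b=Δ0−h0·(2M0+M1)/6=-7/8
seg 1: a=3, c=M1/2=9/16, d=(M2−M1)/(6·2)=-3/32, b=Δ1−h1·(2M1+M2)/6=1/4
t_q=5/2 → seg 1, τ=1/2; S=3+1/4·τ+9/16·τ²+-3/32·τ³=833/256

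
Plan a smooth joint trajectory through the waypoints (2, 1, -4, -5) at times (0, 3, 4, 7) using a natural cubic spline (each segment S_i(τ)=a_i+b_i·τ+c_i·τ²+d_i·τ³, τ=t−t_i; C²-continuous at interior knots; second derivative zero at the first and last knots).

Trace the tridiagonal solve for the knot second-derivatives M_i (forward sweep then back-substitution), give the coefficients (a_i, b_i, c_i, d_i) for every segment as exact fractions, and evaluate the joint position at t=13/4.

  seg 0: a=2 b=5/3 c=0 d=-2/9
  seg 1: a=1 b=-13/3 c=-2 d=4/3
  seg 2: a=-4 b=-13/3 c=2 d=-2/9
S(13/4) = -3/16

Δ: Δ0=-1/3, Δ1=-5, Δ2=-1/3
row 1: diag=8, rhs=-28; c'=1/8, d'=-7/2
row 2: denom=8−1·1/8=63/8; d'=(28−1·-7/2)/(63/8)=4
back: M2=4
back: M1=-7/2−1/8·4=-4
M: M0=0, M1=-4, M2=4, M3=0
seg 0: a=2, c=M0/2=0, d=(M1−M0)/(6·3)=-2/9, b=Δ0−h0·(2M0+M1)/6=5/3
seg 1: a=1, c=M1/2=-2, d=(M2−M1)/(6·1)=4/3, b=Δ1−h1·(2M1+M2)/6=-13/3
seg 2: a=-4, c=M2/2=2, d=(M3−M2)/(6·3)=-2/9, b=Δ2−h2·(2M2+M3)/6=-13/3
t_q=13/4 → seg 1, τ=1/4; S=1+-13/3·τ+-2·τ²+4/3·τ³=-3/16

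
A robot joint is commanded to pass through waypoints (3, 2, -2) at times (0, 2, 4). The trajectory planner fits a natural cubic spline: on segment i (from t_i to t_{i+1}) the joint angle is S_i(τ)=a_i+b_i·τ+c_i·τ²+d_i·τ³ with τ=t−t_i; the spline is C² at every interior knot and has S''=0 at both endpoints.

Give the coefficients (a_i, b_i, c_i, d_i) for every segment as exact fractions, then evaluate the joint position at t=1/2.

  seg 0: a=3 b=-1/8 c=0 d=-3/32
  seg 1: a=2 b=-5/4 c=-9/16 d=3/32
S(1/2) = 749/256

Δ: Δ0=-1/2, Δ1=-2
row 1: diag=8, rhs=-9; c'=1/4, d'=-9/8
back: M1=-9/8
M: M0=0, M1=-9/8, M2=0
seg 0: a=3, c=M0/2=0, d=(M1−M0)/(6·2)=-3/32, b=Δ0−h0·(2M0+M1)/6=-1/8
seg 1: a=2, c=M1/2=-9/16, d=(M2−M1)/(6·2)=3/32, b=Δ1−h1·(2M1+M2)/6=-5/4
t_q=1/2 → seg 0, τ=1/2; S=3+-1/8·τ+0·τ²+-3/32·τ³=749/256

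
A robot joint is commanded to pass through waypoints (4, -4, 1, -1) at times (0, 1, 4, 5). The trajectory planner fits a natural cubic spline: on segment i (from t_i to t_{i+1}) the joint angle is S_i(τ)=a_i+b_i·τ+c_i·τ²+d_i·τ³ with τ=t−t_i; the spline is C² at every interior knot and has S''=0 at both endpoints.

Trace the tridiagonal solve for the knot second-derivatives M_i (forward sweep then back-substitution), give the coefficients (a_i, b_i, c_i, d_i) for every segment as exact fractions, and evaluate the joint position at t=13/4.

  seg 0: a=4 b=-317/33 c=0 d=53/33
  seg 1: a=-4 b=-158/33 c=53/11 d=-8/9
  seg 2: a=1 b=4/33 c=-35/11 d=35/33
S(13/4) = -89/176

Δ: Δ0=-8, Δ1=5/3, Δ2=-2
row 1: diag=8, rhs=58; c'=3/8, d'=29/4
row 2: denom=8−3·3/8=55/8; d'=(-22−3·29/4)/(55/8)=-70/11
back: M2=-70/11
back: M1=29/4−3/8·-70/11=106/11
M: M0=0, M1=106/11, M2=-70/11, M3=0
seg 0: a=4, c=M0/2=0, d=(M1−M0)/(6·1)=53/33, b=Δ0−h0·(2M0+M1)/6=-317/33
seg 1: a=-4, c=M1/2=53/11, d=(M2−M1)/(6·3)=-8/9, b=Δ1−h1·(2M1+M2)/6=-158/33
seg 2: a=1, c=M2/2=-35/11, d=(M3−M2)/(6·1)=35/33, b=Δ2−h2·(2M2+M3)/6=4/33
t_q=13/4 → seg 1, τ=9/4; S=-4+-158/33·τ+53/11·τ²+-8/9·τ³=-89/176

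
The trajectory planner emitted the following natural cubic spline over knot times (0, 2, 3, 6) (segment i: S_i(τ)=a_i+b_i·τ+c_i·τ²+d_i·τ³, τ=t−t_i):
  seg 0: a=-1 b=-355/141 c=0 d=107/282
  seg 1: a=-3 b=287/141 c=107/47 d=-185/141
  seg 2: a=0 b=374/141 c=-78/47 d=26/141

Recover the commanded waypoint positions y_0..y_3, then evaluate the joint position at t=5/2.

y_0 = S_0(0) = a_0 = -1
y_1 = S_1(0) = a_1 = -3
y_2 = S_2(0) = a_2 = 0
y_3 = S_2(3) = -2
t_q=5/2 is in segment 1 (τ=1/2); S_1(τ)=-593/376

y_0=-1 y_1=-3 y_2=0 y_3=-2
S(5/2) = -593/376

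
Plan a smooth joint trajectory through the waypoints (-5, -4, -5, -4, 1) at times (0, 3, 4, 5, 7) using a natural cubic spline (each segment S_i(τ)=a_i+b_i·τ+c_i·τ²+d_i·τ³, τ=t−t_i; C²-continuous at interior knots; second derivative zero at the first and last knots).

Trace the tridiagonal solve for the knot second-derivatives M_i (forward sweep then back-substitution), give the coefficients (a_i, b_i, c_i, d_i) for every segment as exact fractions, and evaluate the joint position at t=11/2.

  seg 0: a=-5 b=1097/1068 c=0 d=-247/3204
  seg 1: a=-4 b=-563/534 c=-247/356 d=799/1068
  seg 2: a=-5 b=-211/1068 c=138/89 d=-377/1068
  seg 3: a=-4 b=985/534 c=175/356 d=-175/2136
S(11/2) = -16889/5696

Δ: Δ0=1/3, Δ1=-1, Δ2=1, Δ3=5/2
row 1: diag=8, rhs=-8; c'=1/8, d'=-1
row 2: denom=4−1·1/8=31/8; d'=(12−1·-1)/(31/8)=104/31
row 3: denom=6−1·8/31=178/31; d'=(9−1·104/31)/(178/31)=175/178
back: M3=175/178
back: M2=104/31−8/31·175/178=276/89
back: M1=-1−1/8·276/89=-247/178
M: M0=0, M1=-247/178, M2=276/89, M3=175/178, M4=0
seg 0: a=-5, c=M0/2=0, d=(M1−M0)/(6·3)=-247/3204, b=Δ0−h0·(2M0+M1)/6=1097/1068
seg 1: a=-4, c=M1/2=-247/356, d=(M2−M1)/(6·1)=799/1068, b=Δ1−h1·(2M1+M2)/6=-563/534
seg 2: a=-5, c=M2/2=138/89, d=(M3−M2)/(6·1)=-377/1068, b=Δ2−h2·(2M2+M3)/6=-211/1068
seg 3: a=-4, c=M3/2=175/356, d=(M4−M3)/(6·2)=-175/2136, b=Δ3−h3·(2M3+M4)/6=985/534
t_q=11/2 → seg 3, τ=1/2; S=-4+985/534·τ+175/356·τ²+-175/2136·τ³=-16889/5696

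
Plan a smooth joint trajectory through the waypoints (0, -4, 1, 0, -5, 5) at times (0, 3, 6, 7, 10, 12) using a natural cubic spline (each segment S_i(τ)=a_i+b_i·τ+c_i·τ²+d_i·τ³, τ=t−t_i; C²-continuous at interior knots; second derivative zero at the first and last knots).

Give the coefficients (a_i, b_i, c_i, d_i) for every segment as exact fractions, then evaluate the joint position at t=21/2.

  seg 0: a=0 b=-1618/673 c=0 d=2162/18171
  seg 1: a=-4 b=544/673 c=2162/2019 d=-4753/18171
  seg 2: a=1 b=115/673 c=-2591/2019 d=227/2019
  seg 3: a=0 b=-4156/2019 c=-1910/2019 d=6521/18171
  seg 4: a=-5 b=3947/2019 c=1537/673 d=-1537/4038
S(21/2) = -37679/10768

Δ: Δ0=-4/3, Δ1=5/3, Δ2=-1, Δ3=-5/3, Δ4=5
row 1: diag=12, rhs=18; c'=1/4, d'=3/2
row 2: denom=8−3·1/4=29/4; d'=(-16−3·3/2)/(29/4)=-82/29
row 3: denom=8−1·4/29=228/29; d'=(-4−1·-82/29)/(228/29)=-17/114
row 4: denom=10−3·29/76=673/76; d'=(40−3·-17/114)/(673/76)=3074/673
back: M4=3074/673
back: M3=-17/114−29/76·3074/673=-3820/2019
back: M2=-82/29−4/29·-3820/2019=-5182/2019
back: M1=3/2−1/4·-5182/2019=4324/2019
M: M0=0, M1=4324/2019, M2=-5182/2019, M3=-3820/2019, M4=3074/673, M5=0
seg 0: a=0, c=M0/2=0, d=(M1−M0)/(6·3)=2162/18171, b=Δ0−h0·(2M0+M1)/6=-1618/673
seg 1: a=-4, c=M1/2=2162/2019, d=(M2−M1)/(6·3)=-4753/18171, b=Δ1−h1·(2M1+M2)/6=544/673
seg 2: a=1, c=M2/2=-2591/2019, d=(M3−M2)/(6·1)=227/2019, b=Δ2−h2·(2M2+M3)/6=115/673
seg 3: a=0, c=M3/2=-1910/2019, d=(M4−M3)/(6·3)=6521/18171, b=Δ3−h3·(2M3+M4)/6=-4156/2019
seg 4: a=-5, c=M4/2=1537/673, d=(M5−M4)/(6·2)=-1537/4038, b=Δ4−h4·(2M4+M5)/6=3947/2019
t_q=21/2 → seg 4, τ=1/2; S=-5+3947/2019·τ+1537/673·τ²+-1537/4038·τ³=-37679/10768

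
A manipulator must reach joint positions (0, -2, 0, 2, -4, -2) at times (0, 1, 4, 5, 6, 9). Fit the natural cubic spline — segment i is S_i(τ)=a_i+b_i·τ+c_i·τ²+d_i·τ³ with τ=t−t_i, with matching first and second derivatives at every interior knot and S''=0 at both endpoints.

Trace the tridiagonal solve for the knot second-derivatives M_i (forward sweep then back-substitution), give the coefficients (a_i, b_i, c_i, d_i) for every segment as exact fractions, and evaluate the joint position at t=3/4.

  seg 0: a=0 b=-3586/1641 c=0 d=304/1641
  seg 1: a=-2 b=-2674/1641 c=304/547 d=344/4923
  seg 2: a=0 b=5894/1641 c=648/547 d=-4556/1641
  seg 3: a=2 b=-3886/1641 c=-3908/547 d=5764/1641
  seg 4: a=-4 b=-10042/1641 c=1856/547 d=-1856/4923
S(3/4) = -3415/2188

Δ: Δ0=-2, Δ1=2/3, Δ2=2, Δ3=-6, Δ4=2/3
row 1: diag=8, rhs=16; c'=3/8, d'=2
row 2: denom=8−3·3/8=55/8; d'=(8−3·2)/(55/8)=16/55
row 3: denom=4−1·8/55=212/55; d'=(-48−1·16/55)/(212/55)=-664/53
row 4: denom=8−1·55/212=1641/212; d'=(40−1·-664/53)/(1641/212)=3712/547
back: M4=3712/547
back: M3=-664/53−55/212·3712/547=-7816/547
back: M2=16/55−8/55·-7816/547=1296/547
back: M1=2−3/8·1296/547=608/547
M: M0=0, M1=608/547, M2=1296/547, M3=-7816/547, M4=3712/547, M5=0
seg 0: a=0, c=M0/2=0, d=(M1−M0)/(6·1)=304/1641, b=Δ0−h0·(2M0+M1)/6=-3586/1641
seg 1: a=-2, c=M1/2=304/547, d=(M2−M1)/(6·3)=344/4923, b=Δ1−h1·(2M1+M2)/6=-2674/1641
seg 2: a=0, c=M2/2=648/547, d=(M3−M2)/(6·1)=-4556/1641, b=Δ2−h2·(2M2+M3)/6=5894/1641
seg 3: a=2, c=M3/2=-3908/547, d=(M4−M3)/(6·1)=5764/1641, b=Δ3−h3·(2M3+M4)/6=-3886/1641
seg 4: a=-4, c=M4/2=1856/547, d=(M5−M4)/(6·3)=-1856/4923, b=Δ4−h4·(2M4+M5)/6=-10042/1641
t_q=3/4 → seg 0, τ=3/4; S=0+-3586/1641·τ+0·τ²+304/1641·τ³=-3415/2188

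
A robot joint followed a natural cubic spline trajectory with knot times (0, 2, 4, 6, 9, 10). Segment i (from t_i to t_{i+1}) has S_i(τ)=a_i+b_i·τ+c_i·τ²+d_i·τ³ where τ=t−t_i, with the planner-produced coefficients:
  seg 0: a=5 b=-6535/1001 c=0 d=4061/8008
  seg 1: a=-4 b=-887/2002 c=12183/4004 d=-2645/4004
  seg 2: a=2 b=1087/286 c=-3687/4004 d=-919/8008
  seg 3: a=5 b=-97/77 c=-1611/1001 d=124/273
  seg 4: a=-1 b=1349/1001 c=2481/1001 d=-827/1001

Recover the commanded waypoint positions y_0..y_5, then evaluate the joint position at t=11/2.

y_0=5 y_1=-4 y_2=2 y_3=5 y_4=-1 y_5=2
S(11/2) = 335815/64064

y_0 = S_0(0) = a_0 = 5
y_1 = S_1(0) = a_1 = -4
y_2 = S_2(0) = a_2 = 2
y_3 = S_3(0) = a_3 = 5
y_4 = S_4(0) = a_4 = -1
y_5 = S_4(1) = 2
t_q=11/2 is in segment 2 (τ=3/2); S_2(τ)=335815/64064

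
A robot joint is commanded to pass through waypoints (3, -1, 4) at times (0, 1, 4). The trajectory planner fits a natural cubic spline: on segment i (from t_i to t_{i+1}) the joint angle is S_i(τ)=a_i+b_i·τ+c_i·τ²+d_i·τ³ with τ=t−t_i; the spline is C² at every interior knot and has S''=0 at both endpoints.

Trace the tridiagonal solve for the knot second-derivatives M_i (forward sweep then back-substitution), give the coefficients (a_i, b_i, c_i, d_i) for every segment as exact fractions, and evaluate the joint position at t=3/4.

  seg 0: a=3 b=-113/24 c=0 d=17/24
  seg 1: a=-1 b=-31/12 c=17/8 d=-17/72
S(3/4) = -119/512

Δ: Δ0=-4, Δ1=5/3
row 1: diag=8, rhs=34; c'=3/8, d'=17/4
back: M1=17/4
M: M0=0, M1=17/4, M2=0
seg 0: a=3, c=M0/2=0, d=(M1−M0)/(6·1)=17/24, b=Δ0−h0·(2M0+M1)/6=-113/24
seg 1: a=-1, c=M1/2=17/8, d=(M2−M1)/(6·3)=-17/72, b=Δ1−h1·(2M1+M2)/6=-31/12
t_q=3/4 → seg 0, τ=3/4; S=3+-113/24·τ+0·τ²+17/24·τ³=-119/512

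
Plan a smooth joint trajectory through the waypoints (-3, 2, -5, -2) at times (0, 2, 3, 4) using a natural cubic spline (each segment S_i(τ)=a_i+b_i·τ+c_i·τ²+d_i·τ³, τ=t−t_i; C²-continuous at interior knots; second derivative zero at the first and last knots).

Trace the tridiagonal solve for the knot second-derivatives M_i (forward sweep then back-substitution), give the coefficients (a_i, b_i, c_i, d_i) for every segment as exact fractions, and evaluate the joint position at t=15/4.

Δ: Δ0=5/2, Δ1=-7, Δ2=3
row 1: diag=6, rhs=-57; c'=1/6, d'=-19/2
row 2: denom=4−1·1/6=23/6; d'=(60−1·-19/2)/(23/6)=417/23
back: M2=417/23
back: M1=-19/2−1/6·417/23=-288/23
M: M0=0, M1=-288/23, M2=417/23, M3=0
seg 0: a=-3, c=M0/2=0, d=(M1−M0)/(6·2)=-24/23, b=Δ0−h0·(2M0+M1)/6=307/46
seg 1: a=2, c=M1/2=-144/23, d=(M2−M1)/(6·1)=235/46, b=Δ1−h1·(2M1+M2)/6=-269/46
seg 2: a=-5, c=M2/2=417/46, d=(M3−M2)/(6·1)=-139/46, b=Δ2−h2·(2M2+M3)/6=-70/23
t_q=15/4 → seg 2, τ=3/4; S=-5+-70/23·τ+417/46·τ²+-139/46·τ³=-10181/2944

  seg 0: a=-3 b=307/46 c=0 d=-24/23
  seg 1: a=2 b=-269/46 c=-144/23 d=235/46
  seg 2: a=-5 b=-70/23 c=417/46 d=-139/46
S(15/4) = -10181/2944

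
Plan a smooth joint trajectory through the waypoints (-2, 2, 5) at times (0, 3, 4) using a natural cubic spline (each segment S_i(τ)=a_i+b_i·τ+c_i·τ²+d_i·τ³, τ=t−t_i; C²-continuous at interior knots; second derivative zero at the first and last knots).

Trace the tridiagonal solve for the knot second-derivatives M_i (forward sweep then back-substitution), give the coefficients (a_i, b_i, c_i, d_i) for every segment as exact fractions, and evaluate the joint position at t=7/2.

Δ: Δ0=4/3, Δ1=3
row 1: diag=8, rhs=10; c'=1/8, d'=5/4
back: M1=5/4
M: M0=0, M1=5/4, M2=0
seg 0: a=-2, c=M0/2=0, d=(M1−M0)/(6·3)=5/72, b=Δ0−h0·(2M0+M1)/6=17/24
seg 1: a=2, c=M1/2=5/8, d=(M2−M1)/(6·1)=-5/24, b=Δ1−h1·(2M1+M2)/6=31/12
t_q=7/2 → seg 1, τ=1/2; S=2+31/12·τ+5/8·τ²+-5/24·τ³=219/64

  seg 0: a=-2 b=17/24 c=0 d=5/72
  seg 1: a=2 b=31/12 c=5/8 d=-5/24
S(7/2) = 219/64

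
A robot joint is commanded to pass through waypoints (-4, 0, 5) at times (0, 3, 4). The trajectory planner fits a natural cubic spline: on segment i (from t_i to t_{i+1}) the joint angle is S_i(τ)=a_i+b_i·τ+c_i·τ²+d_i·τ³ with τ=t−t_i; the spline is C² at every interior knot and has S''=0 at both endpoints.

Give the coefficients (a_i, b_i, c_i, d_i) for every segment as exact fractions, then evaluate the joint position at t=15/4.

  seg 0: a=-4 b=-1/24 c=0 d=11/72
  seg 1: a=0 b=49/12 c=11/8 d=-11/24
S(15/4) = 1865/512

Δ: Δ0=4/3, Δ1=5
row 1: diag=8, rhs=22; c'=1/8, d'=11/4
back: M1=11/4
M: M0=0, M1=11/4, M2=0
seg 0: a=-4, c=M0/2=0, d=(M1−M0)/(6·3)=11/72, b=Δ0−h0·(2M0+M1)/6=-1/24
seg 1: a=0, c=M1/2=11/8, d=(M2−M1)/(6·1)=-11/24, b=Δ1−h1·(2M1+M2)/6=49/12
t_q=15/4 → seg 1, τ=3/4; S=0+49/12·τ+11/8·τ²+-11/24·τ³=1865/512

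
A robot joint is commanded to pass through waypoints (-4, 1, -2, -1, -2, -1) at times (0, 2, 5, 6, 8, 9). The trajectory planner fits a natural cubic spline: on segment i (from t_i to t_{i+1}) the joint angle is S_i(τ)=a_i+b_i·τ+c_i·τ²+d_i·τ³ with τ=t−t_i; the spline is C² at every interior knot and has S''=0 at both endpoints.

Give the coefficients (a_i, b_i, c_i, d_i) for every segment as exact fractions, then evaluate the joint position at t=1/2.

  seg 0: a=-4 b=1934/553 c=0 d=-1103/4424
  seg 1: a=1 b=559/1106 c=-3309/2212 d=733/2212
  seg 2: a=-2 b=1055/2212 c=822/553 d=-2131/2212
  seg 3: a=-1 b=619/1106 c=-3105/2212 d=1933/4424
  seg 4: a=-2 b=104/553 c=1347/1106 d=-449/1106
S(1/2) = -80783/35392

Δ: Δ0=5/2, Δ1=-1, Δ2=1, Δ3=-1/2, Δ4=1
row 1: diag=10, rhs=-21; c'=3/10, d'=-21/10
row 2: denom=8−3·3/10=71/10; d'=(12−3·-21/10)/(71/10)=183/71
row 3: denom=6−1·10/71=416/71; d'=(-9−1·183/71)/(416/71)=-411/208
row 4: denom=6−2·71/208=553/104; d'=(9−2·-411/208)/(553/104)=1347/553
back: M4=1347/553
back: M3=-411/208−71/208·1347/553=-3105/1106
back: M2=183/71−10/71·-3105/1106=1644/553
back: M1=-21/10−3/10·1644/553=-3309/1106
M: M0=0, M1=-3309/1106, M2=1644/553, M3=-3105/1106, M4=1347/553, M5=0
seg 0: a=-4, c=M0/2=0, d=(M1−M0)/(6·2)=-1103/4424, b=Δ0−h0·(2M0+M1)/6=1934/553
seg 1: a=1, c=M1/2=-3309/2212, d=(M2−M1)/(6·3)=733/2212, b=Δ1−h1·(2M1+M2)/6=559/1106
seg 2: a=-2, c=M2/2=822/553, d=(M3−M2)/(6·1)=-2131/2212, b=Δ2−h2·(2M2+M3)/6=1055/2212
seg 3: a=-1, c=M3/2=-3105/2212, d=(M4−M3)/(6·2)=1933/4424, b=Δ3−h3·(2M3+M4)/6=619/1106
seg 4: a=-2, c=M4/2=1347/1106, d=(M5−M4)/(6·1)=-449/1106, b=Δ4−h4·(2M4+M5)/6=104/553
t_q=1/2 → seg 0, τ=1/2; S=-4+1934/553·τ+0·τ²+-1103/4424·τ³=-80783/35392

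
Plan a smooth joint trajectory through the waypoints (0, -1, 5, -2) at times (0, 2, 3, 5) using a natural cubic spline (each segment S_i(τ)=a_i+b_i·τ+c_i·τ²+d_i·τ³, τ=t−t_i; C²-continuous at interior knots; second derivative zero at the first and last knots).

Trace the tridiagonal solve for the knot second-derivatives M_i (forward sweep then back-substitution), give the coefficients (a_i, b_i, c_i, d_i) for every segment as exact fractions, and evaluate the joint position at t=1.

  seg 0: a=0 b=-229/70 c=0 d=97/140
  seg 1: a=-1 b=353/70 c=291/70 d=-16/5
  seg 2: a=5 b=263/70 c=-381/70 d=127/140
S(1) = -361/140

Δ: Δ0=-1/2, Δ1=6, Δ2=-7/2
row 1: diag=6, rhs=39; c'=1/6, d'=13/2
row 2: denom=6−1·1/6=35/6; d'=(-57−1·13/2)/(35/6)=-381/35
back: M2=-381/35
back: M1=13/2−1/6·-381/35=291/35
M: M0=0, M1=291/35, M2=-381/35, M3=0
seg 0: a=0, c=M0/2=0, d=(M1−M0)/(6·2)=97/140, b=Δ0−h0·(2M0+M1)/6=-229/70
seg 1: a=-1, c=M1/2=291/70, d=(M2−M1)/(6·1)=-16/5, b=Δ1−h1·(2M1+M2)/6=353/70
seg 2: a=5, c=M2/2=-381/70, d=(M3−M2)/(6·2)=127/140, b=Δ2−h2·(2M2+M3)/6=263/70
t_q=1 → seg 0, τ=1; S=0+-229/70·τ+0·τ²+97/140·τ³=-361/140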